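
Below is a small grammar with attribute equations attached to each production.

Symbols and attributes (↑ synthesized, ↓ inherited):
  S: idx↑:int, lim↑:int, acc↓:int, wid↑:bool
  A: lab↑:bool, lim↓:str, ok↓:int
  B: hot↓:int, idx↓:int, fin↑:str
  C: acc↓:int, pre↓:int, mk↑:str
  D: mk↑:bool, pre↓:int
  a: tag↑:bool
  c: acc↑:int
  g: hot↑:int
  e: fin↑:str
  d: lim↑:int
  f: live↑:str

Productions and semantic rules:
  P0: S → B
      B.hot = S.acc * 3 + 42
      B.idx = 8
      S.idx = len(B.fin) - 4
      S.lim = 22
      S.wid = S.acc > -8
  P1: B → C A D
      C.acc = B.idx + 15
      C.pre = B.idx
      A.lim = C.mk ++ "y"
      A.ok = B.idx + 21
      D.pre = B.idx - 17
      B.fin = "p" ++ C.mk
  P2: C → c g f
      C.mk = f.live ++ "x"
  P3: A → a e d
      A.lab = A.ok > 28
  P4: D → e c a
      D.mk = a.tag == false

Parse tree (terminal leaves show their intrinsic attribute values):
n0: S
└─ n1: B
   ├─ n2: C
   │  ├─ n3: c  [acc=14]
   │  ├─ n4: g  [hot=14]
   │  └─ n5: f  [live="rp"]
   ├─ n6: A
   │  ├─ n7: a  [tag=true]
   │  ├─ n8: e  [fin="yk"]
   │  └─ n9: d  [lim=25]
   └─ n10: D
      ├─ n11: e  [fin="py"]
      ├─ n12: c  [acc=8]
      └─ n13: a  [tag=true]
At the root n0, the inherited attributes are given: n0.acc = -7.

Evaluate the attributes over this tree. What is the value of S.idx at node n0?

1. n0.acc = -7  [given at root]
2. n1.hot = 21  [S.acc * 3 + 42]
3. n1.idx = 8  [8]
4. n2.acc = 23  [B.idx + 15]
5. n2.pre = 8  [B.idx]
6. n3.acc = 14  [terminal]
7. n4.hot = 14  [terminal]
8. n5.live = "rp"  [terminal]
9. n2.mk = "rpx"  [f.live ++ "x"]
10. n6.lim = "rpxy"  [C.mk ++ "y"]
11. n6.ok = 29  [B.idx + 21]
12. n7.tag = true  [terminal]
13. n8.fin = "yk"  [terminal]
14. n9.lim = 25  [terminal]
15. n6.lab = true  [A.ok > 28]
16. n10.pre = -9  [B.idx - 17]
17. n11.fin = "py"  [terminal]
18. n12.acc = 8  [terminal]
19. n13.tag = true  [terminal]
20. n10.mk = false  [a.tag == false]
21. n1.fin = "prpx"  ["p" ++ C.mk]
22. n0.idx = 0  [len(B.fin) - 4]
23. n0.lim = 22  [22]
24. n0.wid = true  [S.acc > -8]

0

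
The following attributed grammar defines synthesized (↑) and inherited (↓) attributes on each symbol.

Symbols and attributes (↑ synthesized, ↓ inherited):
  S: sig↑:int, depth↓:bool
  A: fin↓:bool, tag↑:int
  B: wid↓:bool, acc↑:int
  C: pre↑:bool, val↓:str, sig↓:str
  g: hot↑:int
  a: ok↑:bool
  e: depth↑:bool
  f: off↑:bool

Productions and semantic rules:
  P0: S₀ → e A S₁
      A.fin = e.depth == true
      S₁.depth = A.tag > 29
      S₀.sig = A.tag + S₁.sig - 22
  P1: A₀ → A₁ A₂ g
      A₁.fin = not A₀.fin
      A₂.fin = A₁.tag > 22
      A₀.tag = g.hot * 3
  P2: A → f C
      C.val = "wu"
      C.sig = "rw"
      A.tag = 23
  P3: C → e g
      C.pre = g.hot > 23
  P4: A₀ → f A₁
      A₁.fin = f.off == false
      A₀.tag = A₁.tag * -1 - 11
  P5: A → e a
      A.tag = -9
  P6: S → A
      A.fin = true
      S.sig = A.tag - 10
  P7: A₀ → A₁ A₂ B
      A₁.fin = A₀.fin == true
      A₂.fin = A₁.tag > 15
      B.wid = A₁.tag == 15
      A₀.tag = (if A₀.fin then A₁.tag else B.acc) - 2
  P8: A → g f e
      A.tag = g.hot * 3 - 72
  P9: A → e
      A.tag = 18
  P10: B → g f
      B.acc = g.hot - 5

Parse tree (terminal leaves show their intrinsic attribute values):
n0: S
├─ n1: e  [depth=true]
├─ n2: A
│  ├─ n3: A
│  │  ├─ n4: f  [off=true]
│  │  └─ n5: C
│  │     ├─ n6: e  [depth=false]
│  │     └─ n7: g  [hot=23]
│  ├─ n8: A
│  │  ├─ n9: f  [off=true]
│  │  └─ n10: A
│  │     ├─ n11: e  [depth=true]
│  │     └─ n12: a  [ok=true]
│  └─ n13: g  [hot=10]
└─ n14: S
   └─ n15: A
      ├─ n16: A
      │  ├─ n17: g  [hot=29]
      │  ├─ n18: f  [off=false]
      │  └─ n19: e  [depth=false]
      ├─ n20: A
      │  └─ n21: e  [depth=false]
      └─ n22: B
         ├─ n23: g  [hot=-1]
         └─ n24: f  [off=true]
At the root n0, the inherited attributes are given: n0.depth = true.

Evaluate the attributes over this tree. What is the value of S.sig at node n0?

11

1. n0.depth = true  [given at root]
2. n1.depth = true  [terminal]
3. n2.fin = true  [e.depth == true]
4. n3.fin = false  [not A₀.fin]
5. n4.off = true  [terminal]
6. n5.val = "wu"  ["wu"]
7. n5.sig = "rw"  ["rw"]
8. n6.depth = false  [terminal]
9. n7.hot = 23  [terminal]
10. n5.pre = false  [g.hot > 23]
11. n3.tag = 23  [23]
12. n8.fin = true  [A₁.tag > 22]
13. n9.off = true  [terminal]
14. n10.fin = false  [f.off == false]
15. n11.depth = true  [terminal]
16. n12.ok = true  [terminal]
17. n10.tag = -9  [-9]
18. n8.tag = -2  [A₁.tag * -1 - 11]
19. n13.hot = 10  [terminal]
20. n2.tag = 30  [g.hot * 3]
21. n14.depth = true  [A.tag > 29]
22. n15.fin = true  [true]
23. n16.fin = true  [A₀.fin == true]
24. n17.hot = 29  [terminal]
25. n18.off = false  [terminal]
26. n19.depth = false  [terminal]
27. n16.tag = 15  [g.hot * 3 - 72]
28. n20.fin = false  [A₁.tag > 15]
29. n21.depth = false  [terminal]
30. n20.tag = 18  [18]
31. n22.wid = true  [A₁.tag == 15]
32. n23.hot = -1  [terminal]
33. n24.off = true  [terminal]
34. n22.acc = -6  [g.hot - 5]
35. n15.tag = 13  [(if A₀.fin then A₁.tag else B.acc) - 2]
36. n14.sig = 3  [A.tag - 10]
37. n0.sig = 11  [A.tag + S₁.sig - 22]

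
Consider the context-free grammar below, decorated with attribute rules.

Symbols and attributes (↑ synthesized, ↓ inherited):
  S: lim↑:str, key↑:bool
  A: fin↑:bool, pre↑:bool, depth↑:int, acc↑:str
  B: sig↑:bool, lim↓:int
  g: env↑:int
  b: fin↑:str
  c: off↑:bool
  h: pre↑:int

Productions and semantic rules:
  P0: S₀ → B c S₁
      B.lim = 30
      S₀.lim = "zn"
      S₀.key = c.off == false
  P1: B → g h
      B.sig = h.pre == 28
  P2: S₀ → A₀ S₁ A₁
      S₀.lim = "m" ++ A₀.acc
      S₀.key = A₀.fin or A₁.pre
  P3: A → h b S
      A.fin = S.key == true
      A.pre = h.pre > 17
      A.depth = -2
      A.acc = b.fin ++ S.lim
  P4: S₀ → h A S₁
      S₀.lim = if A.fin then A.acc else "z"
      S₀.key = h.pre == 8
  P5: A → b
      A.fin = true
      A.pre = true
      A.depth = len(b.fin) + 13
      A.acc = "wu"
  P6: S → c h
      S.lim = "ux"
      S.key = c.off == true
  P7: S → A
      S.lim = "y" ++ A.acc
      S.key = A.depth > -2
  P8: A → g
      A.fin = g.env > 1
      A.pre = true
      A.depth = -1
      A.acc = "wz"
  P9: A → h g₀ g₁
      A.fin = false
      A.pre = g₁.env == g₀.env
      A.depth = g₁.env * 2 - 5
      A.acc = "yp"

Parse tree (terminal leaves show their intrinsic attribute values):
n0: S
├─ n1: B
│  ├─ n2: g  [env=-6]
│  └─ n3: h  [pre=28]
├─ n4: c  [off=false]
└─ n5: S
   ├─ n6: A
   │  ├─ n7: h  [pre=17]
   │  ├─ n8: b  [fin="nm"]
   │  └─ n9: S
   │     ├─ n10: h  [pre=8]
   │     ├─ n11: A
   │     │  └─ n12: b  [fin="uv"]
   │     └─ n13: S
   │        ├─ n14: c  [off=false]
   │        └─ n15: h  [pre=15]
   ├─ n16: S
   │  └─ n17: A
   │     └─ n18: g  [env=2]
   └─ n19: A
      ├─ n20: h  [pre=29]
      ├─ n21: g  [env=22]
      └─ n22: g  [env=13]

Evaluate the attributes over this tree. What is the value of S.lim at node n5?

"mnmwu"

1. n1.lim = 30  [30]
2. n2.env = -6  [terminal]
3. n3.pre = 28  [terminal]
4. n1.sig = true  [h.pre == 28]
5. n4.off = false  [terminal]
6. n7.pre = 17  [terminal]
7. n8.fin = "nm"  [terminal]
8. n10.pre = 8  [terminal]
9. n12.fin = "uv"  [terminal]
10. n11.fin = true  [true]
11. n11.pre = true  [true]
12. n11.depth = 15  [len(b.fin) + 13]
13. n11.acc = "wu"  ["wu"]
14. n14.off = false  [terminal]
15. n15.pre = 15  [terminal]
16. n13.lim = "ux"  ["ux"]
17. n13.key = false  [c.off == true]
18. n9.lim = "wu"  [if A.fin then A.acc else "z"]
19. n9.key = true  [h.pre == 8]
20. n6.fin = true  [S.key == true]
21. n6.pre = false  [h.pre > 17]
22. n6.depth = -2  [-2]
23. n6.acc = "nmwu"  [b.fin ++ S.lim]
24. n18.env = 2  [terminal]
25. n17.fin = true  [g.env > 1]
26. n17.pre = true  [true]
27. n17.depth = -1  [-1]
28. n17.acc = "wz"  ["wz"]
29. n16.lim = "ywz"  ["y" ++ A.acc]
30. n16.key = true  [A.depth > -2]
31. n20.pre = 29  [terminal]
32. n21.env = 22  [terminal]
33. n22.env = 13  [terminal]
34. n19.fin = false  [false]
35. n19.pre = false  [g₁.env == g₀.env]
36. n19.depth = 21  [g₁.env * 2 - 5]
37. n19.acc = "yp"  ["yp"]
38. n5.lim = "mnmwu"  ["m" ++ A₀.acc]
39. n5.key = true  [A₀.fin or A₁.pre]
40. n0.lim = "zn"  ["zn"]
41. n0.key = true  [c.off == false]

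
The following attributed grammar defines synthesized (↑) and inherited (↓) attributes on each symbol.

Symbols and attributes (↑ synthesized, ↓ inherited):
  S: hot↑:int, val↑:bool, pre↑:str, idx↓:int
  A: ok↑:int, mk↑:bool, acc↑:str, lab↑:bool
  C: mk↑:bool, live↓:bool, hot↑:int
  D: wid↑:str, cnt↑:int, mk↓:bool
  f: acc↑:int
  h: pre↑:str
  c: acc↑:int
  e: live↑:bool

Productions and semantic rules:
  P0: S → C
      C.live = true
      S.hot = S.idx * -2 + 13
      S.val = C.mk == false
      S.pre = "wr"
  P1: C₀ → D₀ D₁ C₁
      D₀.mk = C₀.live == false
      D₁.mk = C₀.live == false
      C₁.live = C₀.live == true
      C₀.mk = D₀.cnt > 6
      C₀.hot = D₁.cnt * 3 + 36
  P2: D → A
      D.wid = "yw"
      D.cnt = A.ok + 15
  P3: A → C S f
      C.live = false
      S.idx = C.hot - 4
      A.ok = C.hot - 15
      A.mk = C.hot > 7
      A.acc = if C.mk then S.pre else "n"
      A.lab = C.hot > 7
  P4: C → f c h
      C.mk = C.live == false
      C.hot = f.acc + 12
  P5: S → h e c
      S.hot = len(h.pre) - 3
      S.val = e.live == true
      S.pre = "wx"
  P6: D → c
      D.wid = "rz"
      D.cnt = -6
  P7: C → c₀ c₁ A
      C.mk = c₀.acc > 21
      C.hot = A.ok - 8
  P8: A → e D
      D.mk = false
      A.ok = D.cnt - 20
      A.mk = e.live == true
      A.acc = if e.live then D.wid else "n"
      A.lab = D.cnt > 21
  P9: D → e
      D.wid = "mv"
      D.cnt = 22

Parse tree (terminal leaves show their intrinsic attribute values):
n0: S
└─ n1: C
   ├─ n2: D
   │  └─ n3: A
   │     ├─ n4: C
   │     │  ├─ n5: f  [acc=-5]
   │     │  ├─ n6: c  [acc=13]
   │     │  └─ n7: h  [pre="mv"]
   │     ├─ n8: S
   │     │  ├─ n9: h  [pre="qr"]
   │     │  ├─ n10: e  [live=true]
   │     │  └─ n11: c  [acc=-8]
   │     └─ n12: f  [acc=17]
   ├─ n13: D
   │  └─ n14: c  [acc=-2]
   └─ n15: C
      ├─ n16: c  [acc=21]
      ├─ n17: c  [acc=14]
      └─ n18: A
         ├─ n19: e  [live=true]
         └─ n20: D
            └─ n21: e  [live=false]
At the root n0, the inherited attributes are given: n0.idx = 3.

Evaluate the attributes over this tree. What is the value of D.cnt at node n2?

7

1. n0.idx = 3  [given at root]
2. n1.live = true  [true]
3. n2.mk = false  [C₀.live == false]
4. n4.live = false  [false]
5. n5.acc = -5  [terminal]
6. n6.acc = 13  [terminal]
7. n7.pre = "mv"  [terminal]
8. n4.mk = true  [C.live == false]
9. n4.hot = 7  [f.acc + 12]
10. n8.idx = 3  [C.hot - 4]
11. n9.pre = "qr"  [terminal]
12. n10.live = true  [terminal]
13. n11.acc = -8  [terminal]
14. n8.hot = -1  [len(h.pre) - 3]
15. n8.val = true  [e.live == true]
16. n8.pre = "wx"  ["wx"]
17. n12.acc = 17  [terminal]
18. n3.ok = -8  [C.hot - 15]
19. n3.mk = false  [C.hot > 7]
20. n3.acc = "wx"  [if C.mk then S.pre else "n"]
21. n3.lab = false  [C.hot > 7]
22. n2.wid = "yw"  ["yw"]
23. n2.cnt = 7  [A.ok + 15]
24. n13.mk = false  [C₀.live == false]
25. n14.acc = -2  [terminal]
26. n13.wid = "rz"  ["rz"]
27. n13.cnt = -6  [-6]
28. n15.live = true  [C₀.live == true]
29. n16.acc = 21  [terminal]
30. n17.acc = 14  [terminal]
31. n19.live = true  [terminal]
32. n20.mk = false  [false]
33. n21.live = false  [terminal]
34. n20.wid = "mv"  ["mv"]
35. n20.cnt = 22  [22]
36. n18.ok = 2  [D.cnt - 20]
37. n18.mk = true  [e.live == true]
38. n18.acc = "mv"  [if e.live then D.wid else "n"]
39. n18.lab = true  [D.cnt > 21]
40. n15.mk = false  [c₀.acc > 21]
41. n15.hot = -6  [A.ok - 8]
42. n1.mk = true  [D₀.cnt > 6]
43. n1.hot = 18  [D₁.cnt * 3 + 36]
44. n0.hot = 7  [S.idx * -2 + 13]
45. n0.val = false  [C.mk == false]
46. n0.pre = "wr"  ["wr"]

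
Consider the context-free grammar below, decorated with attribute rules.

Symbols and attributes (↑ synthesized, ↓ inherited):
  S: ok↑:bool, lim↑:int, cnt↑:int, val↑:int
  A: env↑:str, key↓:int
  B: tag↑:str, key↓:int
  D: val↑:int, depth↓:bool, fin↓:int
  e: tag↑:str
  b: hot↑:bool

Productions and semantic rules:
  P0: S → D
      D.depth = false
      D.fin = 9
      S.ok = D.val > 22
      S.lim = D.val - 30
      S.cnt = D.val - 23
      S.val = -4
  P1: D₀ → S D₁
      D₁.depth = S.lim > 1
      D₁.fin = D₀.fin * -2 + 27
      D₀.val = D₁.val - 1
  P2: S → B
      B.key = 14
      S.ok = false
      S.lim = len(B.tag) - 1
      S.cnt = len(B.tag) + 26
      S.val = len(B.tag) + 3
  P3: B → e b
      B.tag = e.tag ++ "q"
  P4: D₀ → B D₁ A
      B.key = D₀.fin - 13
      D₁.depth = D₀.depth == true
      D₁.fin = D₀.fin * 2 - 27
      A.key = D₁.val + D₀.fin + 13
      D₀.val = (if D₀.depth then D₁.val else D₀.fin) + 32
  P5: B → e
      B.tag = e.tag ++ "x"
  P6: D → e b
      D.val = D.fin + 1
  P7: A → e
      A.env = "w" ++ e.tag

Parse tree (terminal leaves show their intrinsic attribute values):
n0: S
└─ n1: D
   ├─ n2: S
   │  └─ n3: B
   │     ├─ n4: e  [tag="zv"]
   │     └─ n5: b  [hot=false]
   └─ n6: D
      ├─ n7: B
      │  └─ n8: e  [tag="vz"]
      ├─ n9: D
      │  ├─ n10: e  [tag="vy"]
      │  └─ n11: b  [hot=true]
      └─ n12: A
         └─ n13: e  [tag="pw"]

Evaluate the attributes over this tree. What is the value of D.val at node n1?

1. n1.depth = false  [false]
2. n1.fin = 9  [9]
3. n3.key = 14  [14]
4. n4.tag = "zv"  [terminal]
5. n5.hot = false  [terminal]
6. n3.tag = "zvq"  [e.tag ++ "q"]
7. n2.ok = false  [false]
8. n2.lim = 2  [len(B.tag) - 1]
9. n2.cnt = 29  [len(B.tag) + 26]
10. n2.val = 6  [len(B.tag) + 3]
11. n6.depth = true  [S.lim > 1]
12. n6.fin = 9  [D₀.fin * -2 + 27]
13. n7.key = -4  [D₀.fin - 13]
14. n8.tag = "vz"  [terminal]
15. n7.tag = "vzx"  [e.tag ++ "x"]
16. n9.depth = true  [D₀.depth == true]
17. n9.fin = -9  [D₀.fin * 2 - 27]
18. n10.tag = "vy"  [terminal]
19. n11.hot = true  [terminal]
20. n9.val = -8  [D.fin + 1]
21. n12.key = 14  [D₁.val + D₀.fin + 13]
22. n13.tag = "pw"  [terminal]
23. n12.env = "wpw"  ["w" ++ e.tag]
24. n6.val = 24  [(if D₀.depth then D₁.val else D₀.fin) + 32]
25. n1.val = 23  [D₁.val - 1]
26. n0.ok = true  [D.val > 22]
27. n0.lim = -7  [D.val - 30]
28. n0.cnt = 0  [D.val - 23]
29. n0.val = -4  [-4]

23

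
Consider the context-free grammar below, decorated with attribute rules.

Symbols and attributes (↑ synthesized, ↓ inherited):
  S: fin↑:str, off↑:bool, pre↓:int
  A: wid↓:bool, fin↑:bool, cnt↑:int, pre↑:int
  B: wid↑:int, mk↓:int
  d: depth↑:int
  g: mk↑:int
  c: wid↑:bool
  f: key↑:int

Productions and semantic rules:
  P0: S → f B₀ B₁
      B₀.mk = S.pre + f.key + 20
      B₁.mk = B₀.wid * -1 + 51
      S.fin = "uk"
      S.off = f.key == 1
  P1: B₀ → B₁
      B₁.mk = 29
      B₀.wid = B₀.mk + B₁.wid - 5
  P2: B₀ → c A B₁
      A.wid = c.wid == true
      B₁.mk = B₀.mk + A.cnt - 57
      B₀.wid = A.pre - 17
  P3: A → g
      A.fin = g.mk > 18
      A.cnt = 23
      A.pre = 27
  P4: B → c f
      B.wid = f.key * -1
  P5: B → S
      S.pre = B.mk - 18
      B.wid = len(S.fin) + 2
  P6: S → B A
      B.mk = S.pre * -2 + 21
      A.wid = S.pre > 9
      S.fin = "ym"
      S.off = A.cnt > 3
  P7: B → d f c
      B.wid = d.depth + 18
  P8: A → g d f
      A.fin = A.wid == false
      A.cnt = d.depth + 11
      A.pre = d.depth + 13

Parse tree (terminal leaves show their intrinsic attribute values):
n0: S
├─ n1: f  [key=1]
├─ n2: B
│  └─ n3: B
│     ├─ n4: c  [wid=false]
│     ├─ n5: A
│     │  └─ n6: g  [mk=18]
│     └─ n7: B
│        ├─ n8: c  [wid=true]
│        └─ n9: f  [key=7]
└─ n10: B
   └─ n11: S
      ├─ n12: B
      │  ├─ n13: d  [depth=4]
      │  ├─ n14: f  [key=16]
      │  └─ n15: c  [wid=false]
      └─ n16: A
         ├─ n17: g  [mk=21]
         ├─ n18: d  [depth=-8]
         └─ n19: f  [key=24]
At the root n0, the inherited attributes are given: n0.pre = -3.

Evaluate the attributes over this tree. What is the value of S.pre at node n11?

10

1. n0.pre = -3  [given at root]
2. n1.key = 1  [terminal]
3. n2.mk = 18  [S.pre + f.key + 20]
4. n3.mk = 29  [29]
5. n4.wid = false  [terminal]
6. n5.wid = false  [c.wid == true]
7. n6.mk = 18  [terminal]
8. n5.fin = false  [g.mk > 18]
9. n5.cnt = 23  [23]
10. n5.pre = 27  [27]
11. n7.mk = -5  [B₀.mk + A.cnt - 57]
12. n8.wid = true  [terminal]
13. n9.key = 7  [terminal]
14. n7.wid = -7  [f.key * -1]
15. n3.wid = 10  [A.pre - 17]
16. n2.wid = 23  [B₀.mk + B₁.wid - 5]
17. n10.mk = 28  [B₀.wid * -1 + 51]
18. n11.pre = 10  [B.mk - 18]
19. n12.mk = 1  [S.pre * -2 + 21]
20. n13.depth = 4  [terminal]
21. n14.key = 16  [terminal]
22. n15.wid = false  [terminal]
23. n12.wid = 22  [d.depth + 18]
24. n16.wid = true  [S.pre > 9]
25. n17.mk = 21  [terminal]
26. n18.depth = -8  [terminal]
27. n19.key = 24  [terminal]
28. n16.fin = false  [A.wid == false]
29. n16.cnt = 3  [d.depth + 11]
30. n16.pre = 5  [d.depth + 13]
31. n11.fin = "ym"  ["ym"]
32. n11.off = false  [A.cnt > 3]
33. n10.wid = 4  [len(S.fin) + 2]
34. n0.fin = "uk"  ["uk"]
35. n0.off = true  [f.key == 1]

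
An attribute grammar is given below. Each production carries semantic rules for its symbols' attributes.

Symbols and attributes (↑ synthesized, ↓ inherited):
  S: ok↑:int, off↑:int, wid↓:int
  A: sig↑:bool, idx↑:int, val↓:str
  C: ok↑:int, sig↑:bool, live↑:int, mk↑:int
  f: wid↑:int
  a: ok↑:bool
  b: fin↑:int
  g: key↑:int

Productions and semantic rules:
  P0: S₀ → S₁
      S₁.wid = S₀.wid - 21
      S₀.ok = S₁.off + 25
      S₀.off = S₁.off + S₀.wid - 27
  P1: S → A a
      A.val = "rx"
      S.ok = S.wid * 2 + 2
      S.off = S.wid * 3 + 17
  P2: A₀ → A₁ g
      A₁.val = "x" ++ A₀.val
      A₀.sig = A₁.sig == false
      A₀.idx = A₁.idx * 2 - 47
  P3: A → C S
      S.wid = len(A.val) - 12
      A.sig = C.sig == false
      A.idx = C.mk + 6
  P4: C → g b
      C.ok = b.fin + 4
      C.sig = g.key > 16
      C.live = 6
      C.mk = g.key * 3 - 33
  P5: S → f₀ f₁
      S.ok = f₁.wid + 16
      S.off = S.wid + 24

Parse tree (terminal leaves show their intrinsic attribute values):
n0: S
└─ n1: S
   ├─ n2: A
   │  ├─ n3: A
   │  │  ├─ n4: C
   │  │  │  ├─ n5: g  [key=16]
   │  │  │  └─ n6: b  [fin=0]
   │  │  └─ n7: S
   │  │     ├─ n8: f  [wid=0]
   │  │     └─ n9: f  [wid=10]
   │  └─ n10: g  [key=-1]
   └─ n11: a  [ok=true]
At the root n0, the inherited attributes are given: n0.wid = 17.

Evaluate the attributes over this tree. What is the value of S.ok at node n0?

30

1. n0.wid = 17  [given at root]
2. n1.wid = -4  [S₀.wid - 21]
3. n2.val = "rx"  ["rx"]
4. n3.val = "xrx"  ["x" ++ A₀.val]
5. n5.key = 16  [terminal]
6. n6.fin = 0  [terminal]
7. n4.ok = 4  [b.fin + 4]
8. n4.sig = false  [g.key > 16]
9. n4.live = 6  [6]
10. n4.mk = 15  [g.key * 3 - 33]
11. n7.wid = -9  [len(A.val) - 12]
12. n8.wid = 0  [terminal]
13. n9.wid = 10  [terminal]
14. n7.ok = 26  [f₁.wid + 16]
15. n7.off = 15  [S.wid + 24]
16. n3.sig = true  [C.sig == false]
17. n3.idx = 21  [C.mk + 6]
18. n10.key = -1  [terminal]
19. n2.sig = false  [A₁.sig == false]
20. n2.idx = -5  [A₁.idx * 2 - 47]
21. n11.ok = true  [terminal]
22. n1.ok = -6  [S.wid * 2 + 2]
23. n1.off = 5  [S.wid * 3 + 17]
24. n0.ok = 30  [S₁.off + 25]
25. n0.off = -5  [S₁.off + S₀.wid - 27]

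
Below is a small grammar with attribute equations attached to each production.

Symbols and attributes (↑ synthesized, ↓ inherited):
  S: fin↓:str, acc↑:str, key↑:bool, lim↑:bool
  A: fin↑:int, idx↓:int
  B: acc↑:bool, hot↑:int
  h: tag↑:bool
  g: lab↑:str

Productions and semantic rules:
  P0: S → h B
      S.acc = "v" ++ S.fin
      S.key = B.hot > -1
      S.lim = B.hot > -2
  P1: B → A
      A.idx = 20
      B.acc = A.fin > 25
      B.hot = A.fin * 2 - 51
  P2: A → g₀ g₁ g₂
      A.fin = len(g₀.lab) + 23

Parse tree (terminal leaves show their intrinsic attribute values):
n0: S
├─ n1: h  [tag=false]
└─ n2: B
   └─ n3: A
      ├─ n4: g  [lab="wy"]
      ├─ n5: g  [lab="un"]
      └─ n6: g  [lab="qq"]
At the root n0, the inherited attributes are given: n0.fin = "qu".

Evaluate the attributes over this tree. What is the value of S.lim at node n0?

1. n0.fin = "qu"  [given at root]
2. n1.tag = false  [terminal]
3. n3.idx = 20  [20]
4. n4.lab = "wy"  [terminal]
5. n5.lab = "un"  [terminal]
6. n6.lab = "qq"  [terminal]
7. n3.fin = 25  [len(g₀.lab) + 23]
8. n2.acc = false  [A.fin > 25]
9. n2.hot = -1  [A.fin * 2 - 51]
10. n0.acc = "vqu"  ["v" ++ S.fin]
11. n0.key = false  [B.hot > -1]
12. n0.lim = true  [B.hot > -2]

true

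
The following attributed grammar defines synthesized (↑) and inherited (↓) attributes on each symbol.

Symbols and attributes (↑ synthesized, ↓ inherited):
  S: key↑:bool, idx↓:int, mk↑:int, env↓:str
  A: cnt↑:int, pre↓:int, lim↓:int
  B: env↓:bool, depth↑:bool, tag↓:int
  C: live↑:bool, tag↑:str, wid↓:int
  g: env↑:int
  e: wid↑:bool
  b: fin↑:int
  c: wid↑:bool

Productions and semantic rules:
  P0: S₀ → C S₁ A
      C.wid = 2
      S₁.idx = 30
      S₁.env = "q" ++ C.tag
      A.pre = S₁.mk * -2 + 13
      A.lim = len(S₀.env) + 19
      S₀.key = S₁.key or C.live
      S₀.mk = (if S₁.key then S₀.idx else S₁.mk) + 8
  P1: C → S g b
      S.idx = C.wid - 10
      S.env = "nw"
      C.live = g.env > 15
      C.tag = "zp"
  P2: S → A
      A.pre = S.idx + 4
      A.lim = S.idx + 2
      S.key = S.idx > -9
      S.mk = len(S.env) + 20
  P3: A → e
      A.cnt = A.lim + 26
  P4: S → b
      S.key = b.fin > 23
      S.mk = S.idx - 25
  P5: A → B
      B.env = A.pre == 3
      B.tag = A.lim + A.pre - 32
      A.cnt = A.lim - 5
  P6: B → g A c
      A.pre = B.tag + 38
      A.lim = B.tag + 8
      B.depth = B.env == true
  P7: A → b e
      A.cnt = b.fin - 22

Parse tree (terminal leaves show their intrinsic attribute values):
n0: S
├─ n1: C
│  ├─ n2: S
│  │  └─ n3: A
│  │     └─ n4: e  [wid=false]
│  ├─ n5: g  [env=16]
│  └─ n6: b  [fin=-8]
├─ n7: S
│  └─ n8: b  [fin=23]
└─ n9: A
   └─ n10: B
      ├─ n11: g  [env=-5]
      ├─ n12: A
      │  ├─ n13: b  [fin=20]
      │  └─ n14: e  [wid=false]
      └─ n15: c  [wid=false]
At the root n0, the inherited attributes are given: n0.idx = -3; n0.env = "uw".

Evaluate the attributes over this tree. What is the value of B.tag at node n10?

1. n0.idx = -3  [given at root]
2. n0.env = "uw"  [given at root]
3. n1.wid = 2  [2]
4. n2.idx = -8  [C.wid - 10]
5. n2.env = "nw"  ["nw"]
6. n3.pre = -4  [S.idx + 4]
7. n3.lim = -6  [S.idx + 2]
8. n4.wid = false  [terminal]
9. n3.cnt = 20  [A.lim + 26]
10. n2.key = true  [S.idx > -9]
11. n2.mk = 22  [len(S.env) + 20]
12. n5.env = 16  [terminal]
13. n6.fin = -8  [terminal]
14. n1.live = true  [g.env > 15]
15. n1.tag = "zp"  ["zp"]
16. n7.idx = 30  [30]
17. n7.env = "qzp"  ["q" ++ C.tag]
18. n8.fin = 23  [terminal]
19. n7.key = false  [b.fin > 23]
20. n7.mk = 5  [S.idx - 25]
21. n9.pre = 3  [S₁.mk * -2 + 13]
22. n9.lim = 21  [len(S₀.env) + 19]
23. n10.env = true  [A.pre == 3]
24. n10.tag = -8  [A.lim + A.pre - 32]
25. n11.env = -5  [terminal]
26. n12.pre = 30  [B.tag + 38]
27. n12.lim = 0  [B.tag + 8]
28. n13.fin = 20  [terminal]
29. n14.wid = false  [terminal]
30. n12.cnt = -2  [b.fin - 22]
31. n15.wid = false  [terminal]
32. n10.depth = true  [B.env == true]
33. n9.cnt = 16  [A.lim - 5]
34. n0.key = true  [S₁.key or C.live]
35. n0.mk = 13  [(if S₁.key then S₀.idx else S₁.mk) + 8]

-8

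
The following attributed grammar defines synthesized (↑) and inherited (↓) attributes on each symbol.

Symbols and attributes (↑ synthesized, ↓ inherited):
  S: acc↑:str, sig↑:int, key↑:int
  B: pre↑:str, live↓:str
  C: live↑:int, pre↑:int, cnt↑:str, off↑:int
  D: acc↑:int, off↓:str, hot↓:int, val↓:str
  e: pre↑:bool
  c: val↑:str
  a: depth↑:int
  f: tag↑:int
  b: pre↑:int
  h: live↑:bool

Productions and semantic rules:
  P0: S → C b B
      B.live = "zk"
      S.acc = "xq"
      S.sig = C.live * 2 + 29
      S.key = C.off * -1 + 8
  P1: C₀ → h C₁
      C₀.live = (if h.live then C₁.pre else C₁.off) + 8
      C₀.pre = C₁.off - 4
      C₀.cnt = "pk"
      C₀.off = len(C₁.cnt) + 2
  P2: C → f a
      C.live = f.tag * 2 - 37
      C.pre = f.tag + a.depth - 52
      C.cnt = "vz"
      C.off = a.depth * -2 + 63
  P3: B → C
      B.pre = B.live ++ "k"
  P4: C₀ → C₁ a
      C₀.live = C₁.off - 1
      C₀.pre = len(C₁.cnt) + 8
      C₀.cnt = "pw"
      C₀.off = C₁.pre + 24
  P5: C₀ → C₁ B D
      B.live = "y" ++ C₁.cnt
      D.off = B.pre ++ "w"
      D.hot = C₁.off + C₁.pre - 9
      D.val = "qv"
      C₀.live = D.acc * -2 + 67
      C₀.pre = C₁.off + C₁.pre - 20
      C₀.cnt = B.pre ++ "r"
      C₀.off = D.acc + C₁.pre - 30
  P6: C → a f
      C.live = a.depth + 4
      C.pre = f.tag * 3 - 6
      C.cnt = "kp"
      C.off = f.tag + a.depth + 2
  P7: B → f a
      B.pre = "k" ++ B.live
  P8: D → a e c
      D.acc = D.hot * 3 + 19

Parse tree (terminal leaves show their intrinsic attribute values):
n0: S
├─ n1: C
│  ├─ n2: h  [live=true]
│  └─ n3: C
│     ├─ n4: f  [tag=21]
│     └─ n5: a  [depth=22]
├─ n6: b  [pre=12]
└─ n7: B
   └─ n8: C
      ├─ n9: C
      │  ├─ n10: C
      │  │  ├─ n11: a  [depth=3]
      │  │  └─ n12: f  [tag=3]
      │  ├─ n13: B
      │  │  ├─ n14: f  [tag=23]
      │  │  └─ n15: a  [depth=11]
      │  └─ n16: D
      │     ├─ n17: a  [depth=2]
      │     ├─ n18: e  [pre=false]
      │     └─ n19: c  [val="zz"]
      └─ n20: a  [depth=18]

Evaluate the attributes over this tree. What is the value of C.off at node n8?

15

1. n2.live = true  [terminal]
2. n4.tag = 21  [terminal]
3. n5.depth = 22  [terminal]
4. n3.live = 5  [f.tag * 2 - 37]
5. n3.pre = -9  [f.tag + a.depth - 52]
6. n3.cnt = "vz"  ["vz"]
7. n3.off = 19  [a.depth * -2 + 63]
8. n1.live = -1  [(if h.live then C₁.pre else C₁.off) + 8]
9. n1.pre = 15  [C₁.off - 4]
10. n1.cnt = "pk"  ["pk"]
11. n1.off = 4  [len(C₁.cnt) + 2]
12. n6.pre = 12  [terminal]
13. n7.live = "zk"  ["zk"]
14. n11.depth = 3  [terminal]
15. n12.tag = 3  [terminal]
16. n10.live = 7  [a.depth + 4]
17. n10.pre = 3  [f.tag * 3 - 6]
18. n10.cnt = "kp"  ["kp"]
19. n10.off = 8  [f.tag + a.depth + 2]
20. n13.live = "ykp"  ["y" ++ C₁.cnt]
21. n14.tag = 23  [terminal]
22. n15.depth = 11  [terminal]
23. n13.pre = "kykp"  ["k" ++ B.live]
24. n16.off = "kykpw"  [B.pre ++ "w"]
25. n16.hot = 2  [C₁.off + C₁.pre - 9]
26. n16.val = "qv"  ["qv"]
27. n17.depth = 2  [terminal]
28. n18.pre = false  [terminal]
29. n19.val = "zz"  [terminal]
30. n16.acc = 25  [D.hot * 3 + 19]
31. n9.live = 17  [D.acc * -2 + 67]
32. n9.pre = -9  [C₁.off + C₁.pre - 20]
33. n9.cnt = "kykpr"  [B.pre ++ "r"]
34. n9.off = -2  [D.acc + C₁.pre - 30]
35. n20.depth = 18  [terminal]
36. n8.live = -3  [C₁.off - 1]
37. n8.pre = 13  [len(C₁.cnt) + 8]
38. n8.cnt = "pw"  ["pw"]
39. n8.off = 15  [C₁.pre + 24]
40. n7.pre = "zkk"  [B.live ++ "k"]
41. n0.acc = "xq"  ["xq"]
42. n0.sig = 27  [C.live * 2 + 29]
43. n0.key = 4  [C.off * -1 + 8]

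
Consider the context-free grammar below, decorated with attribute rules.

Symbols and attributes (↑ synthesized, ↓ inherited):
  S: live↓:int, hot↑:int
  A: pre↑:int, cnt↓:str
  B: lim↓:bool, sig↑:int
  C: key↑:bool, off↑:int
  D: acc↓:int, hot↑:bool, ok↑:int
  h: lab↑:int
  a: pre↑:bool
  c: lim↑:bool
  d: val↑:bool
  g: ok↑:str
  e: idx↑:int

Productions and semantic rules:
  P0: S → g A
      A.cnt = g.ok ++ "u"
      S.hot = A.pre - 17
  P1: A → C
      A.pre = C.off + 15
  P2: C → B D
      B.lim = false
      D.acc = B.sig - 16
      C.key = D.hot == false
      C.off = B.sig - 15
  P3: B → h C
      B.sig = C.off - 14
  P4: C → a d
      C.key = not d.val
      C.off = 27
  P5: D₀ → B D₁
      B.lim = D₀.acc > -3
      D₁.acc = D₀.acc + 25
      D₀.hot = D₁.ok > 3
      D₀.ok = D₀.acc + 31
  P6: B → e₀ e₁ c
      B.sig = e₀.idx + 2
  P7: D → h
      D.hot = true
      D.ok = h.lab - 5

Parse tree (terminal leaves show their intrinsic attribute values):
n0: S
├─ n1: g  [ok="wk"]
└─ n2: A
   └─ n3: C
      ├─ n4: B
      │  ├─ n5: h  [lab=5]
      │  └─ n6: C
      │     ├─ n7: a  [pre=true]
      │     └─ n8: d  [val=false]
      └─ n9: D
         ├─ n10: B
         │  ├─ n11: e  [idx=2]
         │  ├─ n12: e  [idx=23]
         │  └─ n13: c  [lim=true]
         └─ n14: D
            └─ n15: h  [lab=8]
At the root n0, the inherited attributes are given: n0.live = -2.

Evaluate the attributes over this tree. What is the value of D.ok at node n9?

1. n0.live = -2  [given at root]
2. n1.ok = "wk"  [terminal]
3. n2.cnt = "wku"  [g.ok ++ "u"]
4. n4.lim = false  [false]
5. n5.lab = 5  [terminal]
6. n7.pre = true  [terminal]
7. n8.val = false  [terminal]
8. n6.key = true  [not d.val]
9. n6.off = 27  [27]
10. n4.sig = 13  [C.off - 14]
11. n9.acc = -3  [B.sig - 16]
12. n10.lim = false  [D₀.acc > -3]
13. n11.idx = 2  [terminal]
14. n12.idx = 23  [terminal]
15. n13.lim = true  [terminal]
16. n10.sig = 4  [e₀.idx + 2]
17. n14.acc = 22  [D₀.acc + 25]
18. n15.lab = 8  [terminal]
19. n14.hot = true  [true]
20. n14.ok = 3  [h.lab - 5]
21. n9.hot = false  [D₁.ok > 3]
22. n9.ok = 28  [D₀.acc + 31]
23. n3.key = true  [D.hot == false]
24. n3.off = -2  [B.sig - 15]
25. n2.pre = 13  [C.off + 15]
26. n0.hot = -4  [A.pre - 17]

28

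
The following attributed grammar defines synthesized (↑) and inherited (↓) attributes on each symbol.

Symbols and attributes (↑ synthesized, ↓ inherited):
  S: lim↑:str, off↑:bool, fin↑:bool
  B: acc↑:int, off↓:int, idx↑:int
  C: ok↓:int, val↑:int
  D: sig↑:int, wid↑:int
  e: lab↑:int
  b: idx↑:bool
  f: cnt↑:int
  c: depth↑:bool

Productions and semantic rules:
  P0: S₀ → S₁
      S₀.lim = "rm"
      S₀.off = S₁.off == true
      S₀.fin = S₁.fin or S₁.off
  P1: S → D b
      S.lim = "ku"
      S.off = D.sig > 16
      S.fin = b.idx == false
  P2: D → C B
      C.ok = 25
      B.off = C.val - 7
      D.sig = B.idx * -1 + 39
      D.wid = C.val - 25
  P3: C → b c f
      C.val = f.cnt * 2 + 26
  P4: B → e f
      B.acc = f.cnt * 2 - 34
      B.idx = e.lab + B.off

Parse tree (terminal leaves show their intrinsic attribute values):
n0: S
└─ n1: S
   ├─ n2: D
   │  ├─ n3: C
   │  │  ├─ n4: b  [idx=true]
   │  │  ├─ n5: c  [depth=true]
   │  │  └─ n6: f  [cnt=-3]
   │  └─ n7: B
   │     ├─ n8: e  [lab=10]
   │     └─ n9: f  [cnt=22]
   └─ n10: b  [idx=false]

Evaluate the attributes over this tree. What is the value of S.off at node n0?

1. n3.ok = 25  [25]
2. n4.idx = true  [terminal]
3. n5.depth = true  [terminal]
4. n6.cnt = -3  [terminal]
5. n3.val = 20  [f.cnt * 2 + 26]
6. n7.off = 13  [C.val - 7]
7. n8.lab = 10  [terminal]
8. n9.cnt = 22  [terminal]
9. n7.acc = 10  [f.cnt * 2 - 34]
10. n7.idx = 23  [e.lab + B.off]
11. n2.sig = 16  [B.idx * -1 + 39]
12. n2.wid = -5  [C.val - 25]
13. n10.idx = false  [terminal]
14. n1.lim = "ku"  ["ku"]
15. n1.off = false  [D.sig > 16]
16. n1.fin = true  [b.idx == false]
17. n0.lim = "rm"  ["rm"]
18. n0.off = false  [S₁.off == true]
19. n0.fin = true  [S₁.fin or S₁.off]

false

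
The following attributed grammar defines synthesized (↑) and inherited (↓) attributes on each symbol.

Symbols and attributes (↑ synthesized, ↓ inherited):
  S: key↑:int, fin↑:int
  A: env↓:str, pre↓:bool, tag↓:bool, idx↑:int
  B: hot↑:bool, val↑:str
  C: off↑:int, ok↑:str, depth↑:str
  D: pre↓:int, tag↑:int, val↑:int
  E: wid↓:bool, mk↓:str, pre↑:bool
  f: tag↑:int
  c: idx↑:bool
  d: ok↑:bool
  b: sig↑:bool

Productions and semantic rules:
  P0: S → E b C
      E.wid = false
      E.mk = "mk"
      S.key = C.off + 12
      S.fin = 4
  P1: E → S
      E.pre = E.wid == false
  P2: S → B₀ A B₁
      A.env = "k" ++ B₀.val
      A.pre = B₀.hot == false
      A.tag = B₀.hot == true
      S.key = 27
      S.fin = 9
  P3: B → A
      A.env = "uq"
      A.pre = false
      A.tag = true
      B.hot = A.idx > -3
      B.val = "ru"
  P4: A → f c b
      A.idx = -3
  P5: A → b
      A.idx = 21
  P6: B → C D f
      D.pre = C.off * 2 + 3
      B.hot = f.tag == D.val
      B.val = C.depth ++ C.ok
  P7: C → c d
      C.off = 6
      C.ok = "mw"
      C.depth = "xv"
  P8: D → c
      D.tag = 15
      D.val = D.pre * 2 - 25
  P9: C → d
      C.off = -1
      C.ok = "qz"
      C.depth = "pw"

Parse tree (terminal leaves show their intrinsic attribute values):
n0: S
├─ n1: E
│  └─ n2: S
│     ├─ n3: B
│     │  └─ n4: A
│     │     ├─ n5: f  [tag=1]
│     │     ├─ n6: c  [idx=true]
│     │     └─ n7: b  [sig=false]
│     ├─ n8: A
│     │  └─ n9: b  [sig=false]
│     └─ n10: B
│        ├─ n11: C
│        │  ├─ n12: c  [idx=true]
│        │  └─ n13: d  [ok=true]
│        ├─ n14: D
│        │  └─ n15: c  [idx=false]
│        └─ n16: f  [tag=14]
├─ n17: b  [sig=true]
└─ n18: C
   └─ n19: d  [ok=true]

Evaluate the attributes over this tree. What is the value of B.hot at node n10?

1. n1.wid = false  [false]
2. n1.mk = "mk"  ["mk"]
3. n4.env = "uq"  ["uq"]
4. n4.pre = false  [false]
5. n4.tag = true  [true]
6. n5.tag = 1  [terminal]
7. n6.idx = true  [terminal]
8. n7.sig = false  [terminal]
9. n4.idx = -3  [-3]
10. n3.hot = false  [A.idx > -3]
11. n3.val = "ru"  ["ru"]
12. n8.env = "kru"  ["k" ++ B₀.val]
13. n8.pre = true  [B₀.hot == false]
14. n8.tag = false  [B₀.hot == true]
15. n9.sig = false  [terminal]
16. n8.idx = 21  [21]
17. n12.idx = true  [terminal]
18. n13.ok = true  [terminal]
19. n11.off = 6  [6]
20. n11.ok = "mw"  ["mw"]
21. n11.depth = "xv"  ["xv"]
22. n14.pre = 15  [C.off * 2 + 3]
23. n15.idx = false  [terminal]
24. n14.tag = 15  [15]
25. n14.val = 5  [D.pre * 2 - 25]
26. n16.tag = 14  [terminal]
27. n10.hot = false  [f.tag == D.val]
28. n10.val = "xvmw"  [C.depth ++ C.ok]
29. n2.key = 27  [27]
30. n2.fin = 9  [9]
31. n1.pre = true  [E.wid == false]
32. n17.sig = true  [terminal]
33. n19.ok = true  [terminal]
34. n18.off = -1  [-1]
35. n18.ok = "qz"  ["qz"]
36. n18.depth = "pw"  ["pw"]
37. n0.key = 11  [C.off + 12]
38. n0.fin = 4  [4]

false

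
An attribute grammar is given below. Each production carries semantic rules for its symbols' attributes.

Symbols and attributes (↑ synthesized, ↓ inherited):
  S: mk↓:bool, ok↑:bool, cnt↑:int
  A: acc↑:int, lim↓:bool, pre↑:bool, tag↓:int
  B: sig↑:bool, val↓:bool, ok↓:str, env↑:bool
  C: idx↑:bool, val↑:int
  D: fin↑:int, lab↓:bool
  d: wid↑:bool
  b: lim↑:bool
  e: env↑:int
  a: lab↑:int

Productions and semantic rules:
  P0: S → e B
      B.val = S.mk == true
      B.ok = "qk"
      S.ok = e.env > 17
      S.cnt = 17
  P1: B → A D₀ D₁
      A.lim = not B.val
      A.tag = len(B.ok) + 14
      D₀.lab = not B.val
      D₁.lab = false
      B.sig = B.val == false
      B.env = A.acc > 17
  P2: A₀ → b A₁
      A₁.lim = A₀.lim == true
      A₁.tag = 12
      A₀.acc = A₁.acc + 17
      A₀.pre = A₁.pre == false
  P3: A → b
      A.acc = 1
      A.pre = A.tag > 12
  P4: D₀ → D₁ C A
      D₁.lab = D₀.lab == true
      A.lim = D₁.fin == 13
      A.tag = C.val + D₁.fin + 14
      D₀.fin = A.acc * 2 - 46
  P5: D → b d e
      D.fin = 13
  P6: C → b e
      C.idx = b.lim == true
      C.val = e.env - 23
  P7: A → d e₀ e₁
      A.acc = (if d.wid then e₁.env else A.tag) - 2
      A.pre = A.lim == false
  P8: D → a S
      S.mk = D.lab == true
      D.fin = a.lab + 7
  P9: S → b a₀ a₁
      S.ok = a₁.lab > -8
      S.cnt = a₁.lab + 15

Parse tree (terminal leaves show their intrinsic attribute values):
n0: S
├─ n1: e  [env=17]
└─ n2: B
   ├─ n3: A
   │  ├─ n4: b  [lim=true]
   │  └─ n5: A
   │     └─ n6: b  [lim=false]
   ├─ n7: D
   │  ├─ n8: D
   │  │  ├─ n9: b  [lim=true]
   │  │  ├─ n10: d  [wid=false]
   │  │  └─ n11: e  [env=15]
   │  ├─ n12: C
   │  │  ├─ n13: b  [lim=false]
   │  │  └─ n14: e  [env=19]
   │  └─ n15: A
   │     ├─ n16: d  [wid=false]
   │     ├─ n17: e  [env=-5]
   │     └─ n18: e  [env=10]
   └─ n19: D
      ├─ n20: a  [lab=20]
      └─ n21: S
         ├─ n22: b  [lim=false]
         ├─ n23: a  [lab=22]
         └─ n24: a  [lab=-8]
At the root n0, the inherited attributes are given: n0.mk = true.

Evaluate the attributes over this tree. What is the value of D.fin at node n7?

-4

1. n0.mk = true  [given at root]
2. n1.env = 17  [terminal]
3. n2.val = true  [S.mk == true]
4. n2.ok = "qk"  ["qk"]
5. n3.lim = false  [not B.val]
6. n3.tag = 16  [len(B.ok) + 14]
7. n4.lim = true  [terminal]
8. n5.lim = false  [A₀.lim == true]
9. n5.tag = 12  [12]
10. n6.lim = false  [terminal]
11. n5.acc = 1  [1]
12. n5.pre = false  [A.tag > 12]
13. n3.acc = 18  [A₁.acc + 17]
14. n3.pre = true  [A₁.pre == false]
15. n7.lab = false  [not B.val]
16. n8.lab = false  [D₀.lab == true]
17. n9.lim = true  [terminal]
18. n10.wid = false  [terminal]
19. n11.env = 15  [terminal]
20. n8.fin = 13  [13]
21. n13.lim = false  [terminal]
22. n14.env = 19  [terminal]
23. n12.idx = false  [b.lim == true]
24. n12.val = -4  [e.env - 23]
25. n15.lim = true  [D₁.fin == 13]
26. n15.tag = 23  [C.val + D₁.fin + 14]
27. n16.wid = false  [terminal]
28. n17.env = -5  [terminal]
29. n18.env = 10  [terminal]
30. n15.acc = 21  [(if d.wid then e₁.env else A.tag) - 2]
31. n15.pre = false  [A.lim == false]
32. n7.fin = -4  [A.acc * 2 - 46]
33. n19.lab = false  [false]
34. n20.lab = 20  [terminal]
35. n21.mk = false  [D.lab == true]
36. n22.lim = false  [terminal]
37. n23.lab = 22  [terminal]
38. n24.lab = -8  [terminal]
39. n21.ok = false  [a₁.lab > -8]
40. n21.cnt = 7  [a₁.lab + 15]
41. n19.fin = 27  [a.lab + 7]
42. n2.sig = false  [B.val == false]
43. n2.env = true  [A.acc > 17]
44. n0.ok = false  [e.env > 17]
45. n0.cnt = 17  [17]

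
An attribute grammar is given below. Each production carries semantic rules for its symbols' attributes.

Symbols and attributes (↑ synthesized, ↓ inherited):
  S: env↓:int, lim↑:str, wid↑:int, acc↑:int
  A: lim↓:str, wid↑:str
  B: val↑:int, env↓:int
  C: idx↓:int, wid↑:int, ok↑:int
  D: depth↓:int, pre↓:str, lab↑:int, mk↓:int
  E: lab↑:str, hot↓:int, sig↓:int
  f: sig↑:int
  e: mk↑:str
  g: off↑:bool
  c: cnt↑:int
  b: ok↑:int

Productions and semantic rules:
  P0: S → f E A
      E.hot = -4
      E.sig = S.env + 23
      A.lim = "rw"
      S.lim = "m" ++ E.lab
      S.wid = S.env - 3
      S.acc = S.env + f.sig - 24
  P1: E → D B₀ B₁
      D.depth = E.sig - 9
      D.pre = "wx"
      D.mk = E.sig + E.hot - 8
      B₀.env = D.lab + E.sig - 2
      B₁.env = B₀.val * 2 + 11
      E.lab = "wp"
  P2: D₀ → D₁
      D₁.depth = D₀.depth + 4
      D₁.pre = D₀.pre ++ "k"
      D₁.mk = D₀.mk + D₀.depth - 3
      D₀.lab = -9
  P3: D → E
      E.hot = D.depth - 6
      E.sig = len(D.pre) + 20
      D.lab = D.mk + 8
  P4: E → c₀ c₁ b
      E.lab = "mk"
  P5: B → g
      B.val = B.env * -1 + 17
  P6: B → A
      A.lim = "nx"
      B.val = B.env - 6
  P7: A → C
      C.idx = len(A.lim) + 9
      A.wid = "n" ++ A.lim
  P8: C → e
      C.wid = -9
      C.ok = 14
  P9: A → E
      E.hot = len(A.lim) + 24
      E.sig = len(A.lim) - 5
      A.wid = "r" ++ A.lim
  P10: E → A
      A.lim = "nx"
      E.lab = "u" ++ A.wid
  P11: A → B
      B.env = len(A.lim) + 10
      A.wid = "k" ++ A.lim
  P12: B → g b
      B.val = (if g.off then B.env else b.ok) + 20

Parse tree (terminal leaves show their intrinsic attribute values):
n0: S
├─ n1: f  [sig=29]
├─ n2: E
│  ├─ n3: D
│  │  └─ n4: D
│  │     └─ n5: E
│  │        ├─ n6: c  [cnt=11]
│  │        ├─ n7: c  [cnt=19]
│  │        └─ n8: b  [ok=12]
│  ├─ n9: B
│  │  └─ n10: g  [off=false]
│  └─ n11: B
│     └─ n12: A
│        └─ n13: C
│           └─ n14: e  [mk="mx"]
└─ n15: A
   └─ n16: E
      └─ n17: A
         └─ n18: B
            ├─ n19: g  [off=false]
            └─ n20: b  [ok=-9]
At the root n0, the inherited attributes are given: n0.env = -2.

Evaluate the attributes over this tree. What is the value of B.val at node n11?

1. n0.env = -2  [given at root]
2. n1.sig = 29  [terminal]
3. n2.hot = -4  [-4]
4. n2.sig = 21  [S.env + 23]
5. n3.depth = 12  [E.sig - 9]
6. n3.pre = "wx"  ["wx"]
7. n3.mk = 9  [E.sig + E.hot - 8]
8. n4.depth = 16  [D₀.depth + 4]
9. n4.pre = "wxk"  [D₀.pre ++ "k"]
10. n4.mk = 18  [D₀.mk + D₀.depth - 3]
11. n5.hot = 10  [D.depth - 6]
12. n5.sig = 23  [len(D.pre) + 20]
13. n6.cnt = 11  [terminal]
14. n7.cnt = 19  [terminal]
15. n8.ok = 12  [terminal]
16. n5.lab = "mk"  ["mk"]
17. n4.lab = 26  [D.mk + 8]
18. n3.lab = -9  [-9]
19. n9.env = 10  [D.lab + E.sig - 2]
20. n10.off = false  [terminal]
21. n9.val = 7  [B.env * -1 + 17]
22. n11.env = 25  [B₀.val * 2 + 11]
23. n12.lim = "nx"  ["nx"]
24. n13.idx = 11  [len(A.lim) + 9]
25. n14.mk = "mx"  [terminal]
26. n13.wid = -9  [-9]
27. n13.ok = 14  [14]
28. n12.wid = "nnx"  ["n" ++ A.lim]
29. n11.val = 19  [B.env - 6]
30. n2.lab = "wp"  ["wp"]
31. n15.lim = "rw"  ["rw"]
32. n16.hot = 26  [len(A.lim) + 24]
33. n16.sig = -3  [len(A.lim) - 5]
34. n17.lim = "nx"  ["nx"]
35. n18.env = 12  [len(A.lim) + 10]
36. n19.off = false  [terminal]
37. n20.ok = -9  [terminal]
38. n18.val = 11  [(if g.off then B.env else b.ok) + 20]
39. n17.wid = "knx"  ["k" ++ A.lim]
40. n16.lab = "uknx"  ["u" ++ A.wid]
41. n15.wid = "rrw"  ["r" ++ A.lim]
42. n0.lim = "mwp"  ["m" ++ E.lab]
43. n0.wid = -5  [S.env - 3]
44. n0.acc = 3  [S.env + f.sig - 24]

19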